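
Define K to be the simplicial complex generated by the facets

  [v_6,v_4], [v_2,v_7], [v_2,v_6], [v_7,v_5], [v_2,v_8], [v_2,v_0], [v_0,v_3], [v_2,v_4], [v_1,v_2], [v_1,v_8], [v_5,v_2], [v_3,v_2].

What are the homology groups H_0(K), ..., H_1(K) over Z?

Take the total order v_0 < v_1 < v_2 < v_3 < v_4 < v_5 < v_6 < v_7 < v_8 on the vertex set. Then K (dimension 1) consists of the simplices:

  0-simplices (9): [v_0], [v_1], [v_2], [v_3], [v_4], [v_5], [v_6], [v_7], [v_8]
  1-simplices (12): [v_0,v_2], [v_0,v_3], [v_1,v_2], [v_1,v_8], [v_2,v_3], [v_2,v_4], [v_2,v_5], [v_2,v_6], [v_2,v_7], [v_2,v_8], [v_4,v_6], [v_5,v_7]

giving chain groups C_0 ≅ Z^9, C_1 ≅ Z^12.

Boundary ∂_1: C_1 → C_0 sends each edge [p,q] (with p < q) to q − p. For instance
  ∂[v_2,v_8] = [v_8] − [v_2].
The resulting 9×12 matrix has rank 8, and its Smith normal form has invariant factors (1,1,1,1,1,1,1,1).

Computing H_k = (kernel of ∂_k) / (image of ∂_{k+1}):

  H_0: rank C_0 − rank ∂_1 = 9 − 8 = 1, and the invariant factors of ∂_1 are all 1, so H_0 ≅ Z.
  H_1: rank ker ∂_1 − rank ∂_2 = (12 − 8) − 0 = 4, and there is no ∂_2, so H_1 ≅ Z^4.

As a check, the Euler characteristic is 9 − 12 = -3, which agrees with 1 − 4 = -3.

H_0 = Z,  H_1 = Z^4.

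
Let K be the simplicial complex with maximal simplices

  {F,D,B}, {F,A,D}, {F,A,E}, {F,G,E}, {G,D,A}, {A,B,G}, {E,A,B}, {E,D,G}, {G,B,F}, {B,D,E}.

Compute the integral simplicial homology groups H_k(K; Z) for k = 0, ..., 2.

K has 6 vertices, 15 edges, 10 triangles.
rank ∂_0 = 0, rank ∂_1 = 5 ⇒ b_0 = 6 − 0 − 5 = 1; all invariant factors of ∂_1 are 1 so no torsion. So H_0 ≅ Z.
rank ∂_1 = 5, rank ∂_2 = 10 ⇒ b_1 = 15 − 5 − 10 = 0; ∂_2 has invariant factor(s) [2] giving torsion. So H_1 ≅ Z/2Z.
rank ∂_2 = 10, rank ∂_3 = 0 ⇒ b_2 = 10 − 10 − 0 = 0. So H_2 ≅ 0.

H_0 = Z,  H_1 = Z/2Z,  H_2 = 0.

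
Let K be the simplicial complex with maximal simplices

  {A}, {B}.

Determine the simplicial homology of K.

H_0 = Z^2.

Take the total order A < B on the vertex set. Then K (dimension 0) consists of the simplices:

  0-simplices (2): A, B

Hence C_0 ≅ Z^2.

From H_k ≅ ker(∂_k) / im(∂_{k+1}) we obtain:

  H_0: rank C_0 − rank ∂_1 = 2 − 0 = 2, and there is no ∂_1, so H_0 ≅ Z^2.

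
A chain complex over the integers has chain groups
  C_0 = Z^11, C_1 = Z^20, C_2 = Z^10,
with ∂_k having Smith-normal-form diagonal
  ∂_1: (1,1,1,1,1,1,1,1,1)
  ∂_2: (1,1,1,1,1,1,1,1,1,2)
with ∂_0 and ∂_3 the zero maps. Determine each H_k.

H_0: b_0 = 11 − 0 − 9 = 2; torsion from ∂_1 factors > 1: none. So H_0 = Z^2.
H_1: b_1 = 20 − 9 − 10 = 1; torsion from ∂_2 factors > 1: [2]. So H_1 = Z ⊕ Z/2Z.
H_2: b_2 = 10 − 10 − 0 = 0; torsion from ∂_3 factors > 1: none. So H_2 = 0.

H_0 = Z^2,  H_1 = Z ⊕ Z/2Z,  H_2 = 0.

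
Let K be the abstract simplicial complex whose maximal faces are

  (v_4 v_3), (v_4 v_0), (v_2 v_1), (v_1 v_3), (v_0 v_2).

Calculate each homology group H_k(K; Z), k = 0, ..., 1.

Fix the vertex order v_0 < v_1 < v_2 < v_3 < v_4 and write every simplex with vertices in increasing order. Then dim K = 1 and the simplices of K are:

  0-simplices (5): [v_0], [v_1], [v_2], [v_3], [v_4]
  1-simplices (5): [v_0,v_2], [v_0,v_4], [v_1,v_2], [v_1,v_3], [v_3,v_4]

Hence C_0 ≅ Z^5, C_1 ≅ Z^5.

∂_1: C_1 → C_0 maps an edge to its endpoints' difference, ∂[p,q] = q − p.
The resulting 5×5 matrix has rank 4, and its Smith normal form has invariant factors (1,1,1,1).

Now H_k = ker ∂_k / im ∂_{k+1}, so:

  H_0: rank C_0 − rank ∂_1 = 5 − 4 = 1, and the invariant factors of ∂_1 are all 1, so H_0 ≅ Z.
  H_1: rank ker ∂_1 − rank ∂_2 = (5 − 4) − 0 = 1, and there is no ∂_2, so H_1 ≅ Z.

As a check, the Euler characteristic is 5 − 5 = 0, which agrees with 1 − 1 = 0.

H_0 = Z,  H_1 = Z.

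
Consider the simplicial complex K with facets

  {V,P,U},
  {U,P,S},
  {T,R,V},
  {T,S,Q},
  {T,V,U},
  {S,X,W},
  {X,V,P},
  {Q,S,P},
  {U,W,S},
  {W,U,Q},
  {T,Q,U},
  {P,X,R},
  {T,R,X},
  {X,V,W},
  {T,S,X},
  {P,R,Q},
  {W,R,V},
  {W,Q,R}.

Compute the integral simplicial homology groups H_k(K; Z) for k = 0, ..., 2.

Fix the vertex order P < Q < R < S < T < U < V < W < X and write every simplex with vertices in increasing order. Then dim K = 2 and the simplices of K are:

  0-simplices (9): P, Q, R, S, T, U, V, W, X
  1-simplices (27): PQ, PR, PS, PU, PV, PX, QR, QS, QT, QU, QW, RT, RV, RW, RX, ST, SU, SW, SX, TU, TV, TX, UV, UW, VW, VX, WX
  2-simplices (18): PQR, PQS, PRX, PSU, PUV, PVX, QRW, QST, QTU, QUW, RTV, RTX, RVW, STX, SUW, SWX, TUV, VWX

Hence C_0 ≅ Z^9, C_1 ≅ Z^27, C_2 ≅ Z^18.

Boundary ∂_1: C_1 → C_0 maps an edge to its endpoints' difference, ∂[p,q] = q − p. For instance
  ∂SX = X − S.
The 9×27 boundary matrix has rank 8 and Smith normal form diag(1,1,1,1,1,1,1,1).

The boundary map ∂_2: C_2 → C_1 acts by ∂[p,q,r] = [q,r] − [p,r] + [p,q]. For instance
  ∂TUV = UV − TV + TU,
  ∂PVX = VX − PX + PV.
This gives a 27×18 integer matrix of rank 18; reducing to Smith normal form yields diagonal entries (1,1,1,1,1,1,1,1,1,1,1,1,1,1,1,1,1,2).

Reading off H_k = ker ∂_k / im ∂_{k+1}:

  H_0: rank C_0 − rank ∂_1 = 9 − 8 = 1, and the invariant factors of ∂_1 are all 1, so H_0 ≅ Z.
  H_1: rank ker ∂_1 − rank ∂_2 = (27 − 8) − 18 = 1, and ∂_2 has invariant factor 2 > 1, so H_1 ≅ Z ⊕ Z/2Z.
  H_2: rank ker ∂_2 − rank ∂_3 = (18 − 18) − 0 = 0, and there is no ∂_3, so H_2 ≅ 0.

As a check, the Euler characteristic is 9 − 27 + 18 = 0, which agrees with 1 − 1 + 0 = 0.
(K is a triangulation of the Klein bottle.)

H_0 ≅ Z,  H_1 ≅ Z ⊕ Z/2Z,  H_2 = 0.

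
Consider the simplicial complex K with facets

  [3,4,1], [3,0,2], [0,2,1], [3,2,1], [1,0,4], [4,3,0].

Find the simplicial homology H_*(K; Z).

H_0 = Z,  H_1 = 0,  H_2 = Z.

Order the vertices as 0 < 1 < 2 < 3 < 4. Listing each simplex with vertices in this order, K has dimension 2 with simplices:

  0-simplices (5): [0], [1], [2], [3], [4]
  1-simplices (9): [0,1], [0,2], [0,3], [0,4], [1,2], [1,3], [1,4], [2,3], [3,4]
  2-simplices (6): [0,1,2], [0,1,4], [0,2,3], [0,3,4], [1,2,3], [1,3,4]

so the chain groups are C_0 ≅ Z^5, C_1 ≅ Z^9, C_2 ≅ Z^6.

Boundary ∂_1: C_1 → C_0 sends each edge [p,q] (with p < q) to q − p. For instance
  ∂[0,1] = [1] − [0].
The 5×9 boundary matrix has rank 4 and Smith normal form diag(1,1,1,1).

∂_2: C_2 → C_1 sends each 2-simplex [p,q,r] to [q,r] − [p,r] + [p,q]. For instance
  ∂[0,3,4] = [3,4] − [0,4] + [0,3],
  ∂[0,1,2] = [1,2] − [0,2] + [0,1].
This gives a 9×6 integer matrix of rank 5; reducing to Smith normal form yields diagonal entries (1,1,1,1,1).

Computing H_k = (kernel of ∂_k) / (image of ∂_{k+1}):

  H_0: rank C_0 − rank ∂_1 = 5 − 4 = 1, and the invariant factors of ∂_1 are all 1, so H_0 = Z.
  H_1: rank ker ∂_1 − rank ∂_2 = (9 − 4) − 5 = 0, and the invariant factors of ∂_2 are all 1, so H_1 = 0.
  H_2: rank ker ∂_2 − rank ∂_3 = (6 − 5) − 0 = 1, and there is no ∂_3, so H_2 = Z.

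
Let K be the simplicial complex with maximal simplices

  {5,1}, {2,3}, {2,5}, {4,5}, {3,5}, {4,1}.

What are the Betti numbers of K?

Fix the vertex order 1 < 2 < 3 < 4 < 5 and write every simplex with vertices in increasing order. Then dim K = 1 and the simplices of K are:

  0-simplices (5): [1], [2], [3], [4], [5]
  1-simplices (6): [1,4], [1,5], [2,3], [2,5], [3,5], [4,5]

so the chain groups are C_0 ≅ Z^5, C_1 ≅ Z^6.

The boundary map ∂_1: C_1 → C_0 is given by ∂[p,q] = [q] − [p]. For instance
  ∂[4,5] = [5] − [4].
As a 5×6 matrix over Z this has rank 4, with invariant factors (1,1,1,1).

Now H_k = ker ∂_k / im ∂_{k+1}, so:

  H_0: rank C_0 − rank ∂_1 = 5 − 4 = 1, and the invariant factors of ∂_1 are all 1, so H_0 ≅ Z.
  H_1: rank ker ∂_1 − rank ∂_2 = (6 − 4) − 0 = 2, and there is no ∂_2, so H_1 ≅ Z^2.

As a check, the Euler characteristic is 5 − 6 = -1, which agrees with 1 − 2 = -1.

Hence the Betti numbers are b_0 = 1, b_1 = 2.

b_0 = 1, b_1 = 2.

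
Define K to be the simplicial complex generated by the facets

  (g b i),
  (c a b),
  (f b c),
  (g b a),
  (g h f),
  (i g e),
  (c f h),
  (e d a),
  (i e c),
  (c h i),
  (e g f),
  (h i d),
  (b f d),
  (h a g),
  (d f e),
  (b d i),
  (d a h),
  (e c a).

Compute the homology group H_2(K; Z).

We work with the vertex ordering a < b < c < d < e < f < g < h < i. The simplices of K, each written with vertices in increasing order, are:

  0-simplices (9): a, b, c, d, e, f, g, h, i
  1-simplices (27): ab, ac, ad, ae, ag, ah, bc, bd, bf, bg, bi, ce, cf, ch, ci, de, df, dh, di, ef, eg, ei, fg, fh, gh, gi, hi
  2-simplices (18): abc, abg, ace, ade, adh, agh, bcf, bdf, bdi, bgi, cei, cfh, chi, def, dhi, efg, egi, fgh

giving chain groups C_0 ≅ Z^9, C_1 ≅ Z^27, C_2 ≅ Z^18.

Boundary ∂_1: C_1 → C_0 is given by ∂[p,q] = [q] − [p].
As a 9×27 matrix over Z this has rank 8, with invariant factors (1,1,1,1,1,1,1,1).

The boundary map ∂_2: C_2 → C_1 maps a triangle to the signed sum of its edges. For instance
  ∂egi = gi − ei + eg,
  ∂cei = ei − ci + ce.
The 27×18 boundary matrix has rank 17 and Smith normal form diag(1,1,1,1,1,1,1,1,1,1,1,1,1,1,1,1,1).

Reading off H_k = ker ∂_k / im ∂_{k+1}:

  H_2: rank ker ∂_2 − rank ∂_3 = (18 − 17) − 0 = 1, and there is no ∂_3, so H_2 = Z.

H_2 ≅ Z.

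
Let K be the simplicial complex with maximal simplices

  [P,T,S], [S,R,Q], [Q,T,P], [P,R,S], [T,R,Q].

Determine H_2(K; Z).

Take the total order P < Q < R < S < T on the vertex set. Then K (dimension 2) consists of the simplices:

  0-simplices (5): P, Q, R, S, T
  1-simplices (10): PQ, PR, PS, PT, QR, QS, QT, RS, RT, ST
  2-simplices (5): PQT, PRS, PST, QRS, QRT

giving chain groups C_0 ≅ Z^5, C_1 ≅ Z^10, C_2 ≅ Z^5.

The boundary map ∂_1: C_1 → C_0 maps an edge to its endpoints' difference, ∂[p,q] = q − p. For instance
  ∂PR = R − P.
The 5×10 boundary matrix has rank 4 and Smith normal form diag(1,1,1,1).

Boundary ∂_2: C_2 → C_1 maps a triangle to the signed sum of its edges. For instance
  ∂PST = ST − PT + PS,
  ∂QRS = RS − QS + QR.
The resulting 10×5 matrix has rank 5, and its Smith normal form has invariant factors (1,1,1,1,1).

From H_k ≅ ker(∂_k) / im(∂_{k+1}) we obtain:

  H_2: rank ker ∂_2 − rank ∂_3 = (5 − 5) − 0 = 0, and there is no ∂_3, so H_2 = 0.

H_2 ≅ 0.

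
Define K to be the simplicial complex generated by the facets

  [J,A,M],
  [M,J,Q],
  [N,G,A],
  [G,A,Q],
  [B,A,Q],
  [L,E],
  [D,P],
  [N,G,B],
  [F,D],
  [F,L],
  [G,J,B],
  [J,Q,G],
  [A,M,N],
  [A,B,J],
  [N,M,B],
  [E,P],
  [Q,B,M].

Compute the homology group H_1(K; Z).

H_1 ≅ Z × Z/2.

We work with the vertex ordering A < B < D < E < F < G < J < L < M < N < P < Q. The simplices of K, each written with vertices in increasing order, are:

  0-simplices (12): A, B, D, E, F, G, J, L, M, N, P, Q
  1-simplices (23): AB, AG, AJ, AM, AN, AQ, BG, BJ, BM, BN, BQ, DF, DP, EL, EP, FL, GJ, GN, GQ, JM, JQ, MN, MQ
  2-simplices (12): ABJ, ABQ, AGN, AGQ, AJM, AMN, BGJ, BGN, BMN, BMQ, GJQ, JMQ

Hence C_0 ≅ Z^12, C_1 ≅ Z^23, C_2 ≅ Z^12.

∂_1: C_1 → C_0 maps an edge to its endpoints' difference, ∂[p,q] = q − p. For instance
  ∂AB = B − A.
The 12×23 boundary matrix has rank 10 and Smith normal form diag(1,1,1,1,1,1,1,1,1,1).

The boundary map ∂_2: C_2 → C_1 acts by ∂[p,q,r] = [q,r] − [p,r] + [p,q]. For instance
  ∂AGQ = GQ − AQ + AG,
  ∂ABJ = BJ − AJ + AB.
This gives a 23×12 integer matrix of rank 12; reducing to Smith normal form yields diagonal entries (1,1,1,1,1,1,1,1,1,1,1,2).

Reading off H_k = ker ∂_k / im ∂_{k+1}:

  H_1: rank ker ∂_1 − rank ∂_2 = (23 − 10) − 12 = 1, and ∂_2 has invariant factor 2 > 1, so H_1 ≅ Z × Z/2.

(K is a triangulation of the disjoint union of the circle S^1 and the real projective plane RP^2.)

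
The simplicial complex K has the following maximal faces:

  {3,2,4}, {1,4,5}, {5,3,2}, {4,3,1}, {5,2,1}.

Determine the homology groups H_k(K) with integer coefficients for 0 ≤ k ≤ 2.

Order the vertices as 1 < 2 < 3 < 4 < 5. Listing each simplex with vertices in this order, K has dimension 2 with simplices:

  0-simplices (5): [1], [2], [3], [4], [5]
  1-simplices (10): [1,2], [1,3], [1,4], [1,5], [2,3], [2,4], [2,5], [3,4], [3,5], [4,5]
  2-simplices (5): [1,2,5], [1,3,4], [1,4,5], [2,3,4], [2,3,5]

Hence C_0 ≅ Z^5, C_1 ≅ Z^10, C_2 ≅ Z^5.

∂_1: C_1 → C_0 maps an edge to its endpoints' difference, ∂[p,q] = q − p. For instance
  ∂[2,4] = [4] − [2].
This gives a 5×10 integer matrix of rank 4; reducing to Smith normal form yields diagonal entries (1,1,1,1).

∂_2: C_2 → C_1 sends each 2-simplex [p,q,r] to [q,r] − [p,r] + [p,q]. For instance
  ∂[2,3,5] = [3,5] − [2,5] + [2,3],
  ∂[2,3,4] = [3,4] − [2,4] + [2,3].
The 10×5 boundary matrix has rank 5 and Smith normal form diag(1,1,1,1,1).

Computing H_k = (kernel of ∂_k) / (image of ∂_{k+1}):

  H_0: rank C_0 − rank ∂_1 = 5 − 4 = 1, and the invariant factors of ∂_1 are all 1, so H_0 ≅ Z.
  H_1: rank ker ∂_1 − rank ∂_2 = (10 − 4) − 5 = 1, and the invariant factors of ∂_2 are all 1, so H_1 ≅ Z.
  H_2: rank ker ∂_2 − rank ∂_3 = (5 − 5) − 0 = 0, and there is no ∂_3, so H_2 ≅ 0.

(K is a triangulation of the Möbius band.)

H_0 = Z,  H_1 = Z,  H_2 = 0.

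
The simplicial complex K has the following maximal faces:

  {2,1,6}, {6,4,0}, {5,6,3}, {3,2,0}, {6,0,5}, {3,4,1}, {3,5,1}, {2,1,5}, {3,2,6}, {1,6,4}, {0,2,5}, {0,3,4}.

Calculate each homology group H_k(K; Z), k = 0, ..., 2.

Take the total order 0 < 1 < 2 < 3 < 4 < 5 < 6 on the vertex set. Then K (dimension 2) consists of the simplices:

  0-simplices (7): [0], [1], [2], [3], [4], [5], [6]
  1-simplices (18): [0,2], [0,3], [0,4], [0,5], [0,6], [1,2], [1,3], [1,4], [1,5], [1,6], [2,3], [2,5], [2,6], [3,4], [3,5], [3,6], [4,6], [5,6]
  2-simplices (12): [0,2,3], [0,2,5], [0,3,4], [0,4,6], [0,5,6], [1,2,5], [1,2,6], [1,3,4], [1,3,5], [1,4,6], [2,3,6], [3,5,6]

giving chain groups C_0 ≅ Z^7, C_1 ≅ Z^18, C_2 ≅ Z^12.

∂_1: C_1 → C_0 is given by ∂[p,q] = [q] − [p]. For instance
  ∂[0,5] = [5] − [0].
The resulting 7×18 matrix has rank 6, and its Smith normal form has invariant factors (1,1,1,1,1,1).

Boundary ∂_2: C_2 → C_1 maps a triangle to the signed sum of its edges. For instance
  ∂[0,3,4] = [3,4] − [0,4] + [0,3],
  ∂[1,2,5] = [2,5] − [1,5] + [1,2].
As a 18×12 matrix over Z this has rank 12, with invariant factors (1,1,1,1,1,1,1,1,1,1,1,2).

Now H_k = ker ∂_k / im ∂_{k+1}, so:

  H_0: rank C_0 − rank ∂_1 = 7 − 6 = 1, and the invariant factors of ∂_1 are all 1, so H_0 ≅ Z.
  H_1: rank ker ∂_1 − rank ∂_2 = (18 − 6) − 12 = 0, and ∂_2 has invariant factor 2 > 1, so H_1 ≅ Z/2Z.
  H_2: rank ker ∂_2 − rank ∂_3 = (12 − 12) − 0 = 0, and there is no ∂_3, so H_2 ≅ 0.

(K is a triangulation of the real projective plane RP^2.)

H_0 ≅ Z,  H_1 ≅ Z/2Z,  H_2 = 0.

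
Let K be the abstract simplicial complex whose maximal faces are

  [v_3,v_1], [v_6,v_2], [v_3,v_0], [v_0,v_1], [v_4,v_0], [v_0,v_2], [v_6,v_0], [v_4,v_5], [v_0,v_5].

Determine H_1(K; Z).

Take the total order v_0 < v_1 < v_2 < v_3 < v_4 < v_5 < v_6 on the vertex set. Then K (dimension 1) consists of the simplices:

  0-simplices (7): [v_0], [v_1], [v_2], [v_3], [v_4], [v_5], [v_6]
  1-simplices (9): [v_0,v_1], [v_0,v_2], [v_0,v_3], [v_0,v_4], [v_0,v_5], [v_0,v_6], [v_1,v_3], [v_2,v_6], [v_4,v_5]

giving chain groups C_0 ≅ Z^7, C_1 ≅ Z^9.

∂_1: C_1 → C_0 maps an edge to its endpoints' difference, ∂[p,q] = q − p.
As a 7×9 matrix over Z this has rank 6, with invariant factors (1,1,1,1,1,1).

Reading off H_k = ker ∂_k / im ∂_{k+1}:

  H_1: rank ker ∂_1 − rank ∂_2 = (9 − 6) − 0 = 3, and there is no ∂_2, so H_1 = Z^3.

H_1 = Z^3.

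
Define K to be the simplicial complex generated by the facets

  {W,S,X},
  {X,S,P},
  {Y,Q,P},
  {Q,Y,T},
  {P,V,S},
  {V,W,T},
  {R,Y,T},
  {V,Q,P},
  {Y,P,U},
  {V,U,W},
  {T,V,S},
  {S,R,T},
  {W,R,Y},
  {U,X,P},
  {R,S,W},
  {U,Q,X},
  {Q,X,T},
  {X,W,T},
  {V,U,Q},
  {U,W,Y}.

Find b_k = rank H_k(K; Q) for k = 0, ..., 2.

b_0 = 1, b_1 = 1, b_2 = 0.

Take the total order P < Q < R < S < T < U < V < W < X < Y on the vertex set. Then K (dimension 2) consists of the simplices:

  0-simplices (10): P, Q, R, S, T, U, V, W, X, Y
  1-simplices (30): PQ, PS, PU, PV, PX, PY, QT, QU, QV, QX, QY, RS, RT, RW, RY, ST, SV, SW, SX, TV, TW, TX, TY, UV, UW, UX, UY, VW, WX, WY
  2-simplices (20): PQV, PQY, PSV, PSX, PUX, PUY, QTX, QTY, QUV, QUX, RST, RSW, RTY, RWY, STV, SWX, TVW, TWX, UVW, UWY

giving chain groups C_0 ≅ Z^10, C_1 ≅ Z^30, C_2 ≅ Z^20.

The boundary map ∂_1: C_1 → C_0 is given by ∂[p,q] = [q] − [p]. For instance
  ∂RY = Y − R.
This gives a 10×30 integer matrix of rank 9; reducing to Smith normal form yields diagonal entries (1,1,1,1,1,1,1,1,1).

Boundary ∂_2: C_2 → C_1 sends each 2-simplex [p,q,r] to [q,r] − [p,r] + [p,q]. For instance
  ∂QTY = TY − QY + QT,
  ∂TVW = VW − TW + TV.
As a 30×20 matrix over Z this has rank 20, with invariant factors (1,1,1,1,1,1,1,1,1,1,1,1,1,1,1,1,1,1,1,2).

From H_k ≅ ker(∂_k) / im(∂_{k+1}) we obtain:

  H_0: rank C_0 − rank ∂_1 = 10 − 9 = 1, and the invariant factors of ∂_1 are all 1, so H_0 = Z.
  H_1: rank ker ∂_1 − rank ∂_2 = (30 − 9) − 20 = 1, and ∂_2 has invariant factor 2 > 1, so H_1 = Z ⊕ Z/2Z.
  H_2: rank ker ∂_2 − rank ∂_3 = (20 − 20) − 0 = 0, and there is no ∂_3, so H_2 = 0.

(K is a triangulation of the Klein bottle.)

Hence the Betti numbers are b_0 = 1, b_1 = 1, b_2 = 0.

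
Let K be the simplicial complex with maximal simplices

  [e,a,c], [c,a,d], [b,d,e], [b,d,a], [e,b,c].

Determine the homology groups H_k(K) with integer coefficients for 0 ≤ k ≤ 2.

H_0 ≅ Z,  H_1 ≅ Z,  H_2 = 0.

We work with the vertex ordering a < b < c < d < e. The simplices of K, each written with vertices in increasing order, are:

  0-simplices (5): a, b, c, d, e
  1-simplices (10): ab, ac, ad, ae, bc, bd, be, cd, ce, de
  2-simplices (5): abd, acd, ace, bce, bde

giving chain groups C_0 ≅ Z^5, C_1 ≅ Z^10, C_2 ≅ Z^5.

The boundary map ∂_1: C_1 → C_0 maps an edge to its endpoints' difference, ∂[p,q] = q − p. For instance
  ∂cd = d − c.
The 5×10 boundary matrix has rank 4 and Smith normal form diag(1,1,1,1).

Boundary ∂_2: C_2 → C_1 maps a triangle to the signed sum of its edges. For instance
  ∂abd = bd − ad + ab,
  ∂bde = de − be + bd.
The 10×5 boundary matrix has rank 5 and Smith normal form diag(1,1,1,1,1).

Now H_k = ker ∂_k / im ∂_{k+1}, so:

  H_0: rank C_0 − rank ∂_1 = 5 − 4 = 1, and the invariant factors of ∂_1 are all 1, so H_0 = Z.
  H_1: rank ker ∂_1 − rank ∂_2 = (10 − 4) − 5 = 1, and the invariant factors of ∂_2 are all 1, so H_1 = Z.
  H_2: rank ker ∂_2 − rank ∂_3 = (5 − 5) − 0 = 0, and there is no ∂_3, so H_2 = 0.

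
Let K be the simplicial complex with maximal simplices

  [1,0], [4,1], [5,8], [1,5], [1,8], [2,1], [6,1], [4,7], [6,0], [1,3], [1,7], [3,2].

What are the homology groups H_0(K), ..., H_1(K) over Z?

Fix the vertex order 0 < 1 < 2 < 3 < 4 < 5 < 6 < 7 < 8 and write every simplex with vertices in increasing order. Then dim K = 1 and the simplices of K are:

  0-simplices (9): [0], [1], [2], [3], [4], [5], [6], [7], [8]
  1-simplices (12): [0,1], [0,6], [1,2], [1,3], [1,4], [1,5], [1,6], [1,7], [1,8], [2,3], [4,7], [5,8]

Hence C_0 ≅ Z^9, C_1 ≅ Z^12.

Boundary ∂_1: C_1 → C_0 maps an edge to its endpoints' difference, ∂[p,q] = q − p.
The 9×12 boundary matrix has rank 8 and Smith normal form diag(1,1,1,1,1,1,1,1).

Now H_k = ker ∂_k / im ∂_{k+1}, so:

  H_0: rank C_0 − rank ∂_1 = 9 − 8 = 1, and the invariant factors of ∂_1 are all 1, so H_0 = Z.
  H_1: rank ker ∂_1 − rank ∂_2 = (12 − 8) − 0 = 4, and there is no ∂_2, so H_1 = Z^4.

As a check, the Euler characteristic is 9 − 12 = -3, which agrees with 1 − 4 = -3.

H_0 ≅ Z,  H_1 ≅ Z^4.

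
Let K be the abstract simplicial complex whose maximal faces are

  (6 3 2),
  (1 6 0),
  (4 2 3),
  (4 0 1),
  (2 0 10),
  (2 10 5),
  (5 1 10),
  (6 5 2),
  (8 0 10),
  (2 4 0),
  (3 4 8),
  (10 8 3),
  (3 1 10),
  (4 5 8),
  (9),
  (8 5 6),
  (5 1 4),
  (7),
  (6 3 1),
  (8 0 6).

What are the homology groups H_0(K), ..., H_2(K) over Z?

H_0 = Z^3,  H_1 = Z^2,  H_2 = Z.

Fix the vertex order 0 < 1 < 2 < 3 < 4 < 5 < 6 < 7 < 8 < 9 < 10 and write every simplex with vertices in increasing order. Then dim K = 2 and the simplices of K are:

  0-simplices (11): [0], [1], [2], [3], [4], [5], [6], [7], [8], [9], [10]
  1-simplices (27): (27 of them)
  2-simplices (18): (18 of them)

Hence C_0 ≅ Z^11, C_1 ≅ Z^27, C_2 ≅ Z^18.

∂_1: C_1 → C_0 maps an edge to its endpoints' difference, ∂[p,q] = q − p.
As a 11×27 matrix over Z this has rank 8, with invariant factors (1,1,1,1,1,1,1,1).

∂_2: C_2 → C_1 sends each 2-simplex [p,q,r] to [q,r] − [p,r] + [p,q]. For instance
  ∂[1,4,5] = [4,5] − [1,5] + [1,4],
  ∂[2,3,6] = [3,6] − [2,6] + [2,3].
As a 27×18 matrix over Z this has rank 17, with invariant factors (1,1,1,1,1,1,1,1,1,1,1,1,1,1,1,1,1).

Reading off H_k = ker ∂_k / im ∂_{k+1}:

  H_0: rank C_0 − rank ∂_1 = 11 − 8 = 3, and the invariant factors of ∂_1 are all 1, so H_0 = Z^3.
  H_1: rank ker ∂_1 − rank ∂_2 = (27 − 8) − 17 = 2, and the invariant factors of ∂_2 are all 1, so H_1 = Z^2.
  H_2: rank ker ∂_2 − rank ∂_3 = (18 − 17) − 0 = 1, and there is no ∂_3, so H_2 = Z.

As a check, the Euler characteristic is 11 − 27 + 18 = 2, which agrees with 3 − 2 + 1 = 2.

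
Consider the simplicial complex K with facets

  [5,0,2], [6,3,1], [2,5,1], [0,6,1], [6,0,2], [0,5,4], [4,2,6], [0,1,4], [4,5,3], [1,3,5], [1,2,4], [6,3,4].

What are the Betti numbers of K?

b_0 = 1, b_1 = 0, b_2 = 0.

Order the vertices as 0 < 1 < 2 < 3 < 4 < 5 < 6. Listing each simplex with vertices in this order, K has dimension 2 with simplices:

  0-simplices (7): [0], [1], [2], [3], [4], [5], [6]
  1-simplices (18): [0,1], [0,2], [0,4], [0,5], [0,6], [1,2], [1,3], [1,4], [1,5], [1,6], [2,4], [2,5], [2,6], [3,4], [3,5], [3,6], [4,5], [4,6]
  2-simplices (12): [0,1,4], [0,1,6], [0,2,5], [0,2,6], [0,4,5], [1,2,4], [1,2,5], [1,3,5], [1,3,6], [2,4,6], [3,4,5], [3,4,6]

Hence C_0 ≅ Z^7, C_1 ≅ Z^18, C_2 ≅ Z^12.

Boundary ∂_1: C_1 → C_0 is given by ∂[p,q] = [q] − [p].
As a 7×18 matrix over Z this has rank 6, with invariant factors (1,1,1,1,1,1).

The boundary map ∂_2: C_2 → C_1 sends each 2-simplex [p,q,r] to [q,r] − [p,r] + [p,q]. For instance
  ∂[1,2,4] = [2,4] − [1,4] + [1,2],
  ∂[0,1,4] = [1,4] − [0,4] + [0,1].
As a 18×12 matrix over Z this has rank 12, with invariant factors (1,1,1,1,1,1,1,1,1,1,1,2).

From H_k ≅ ker(∂_k) / im(∂_{k+1}) we obtain:

  H_0: rank C_0 − rank ∂_1 = 7 − 6 = 1, and the invariant factors of ∂_1 are all 1, so H_0 = Z.
  H_1: rank ker ∂_1 − rank ∂_2 = (18 − 6) − 12 = 0, and ∂_2 has invariant factor 2 > 1, so H_1 = Z/2.
  H_2: rank ker ∂_2 − rank ∂_3 = (12 − 12) − 0 = 0, and there is no ∂_3, so H_2 = 0.

Hence the Betti numbers are b_0 = 1, b_1 = 0, b_2 = 0.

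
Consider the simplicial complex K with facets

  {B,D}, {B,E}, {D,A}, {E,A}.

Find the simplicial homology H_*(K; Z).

Fix the vertex order A < B < D < E and write every simplex with vertices in increasing order. Then dim K = 1 and the simplices of K are:

  0-simplices (4): A, B, D, E
  1-simplices (4): AD, AE, BD, BE

giving chain groups C_0 ≅ Z^4, C_1 ≅ Z^4.

The boundary map ∂_1: C_1 → C_0 is given by ∂[p,q] = [q] − [p]. For instance
  ∂AD = D − A.
The resulting 4×4 matrix has rank 3, and its Smith normal form has invariant factors (1,1,1).

Computing H_k = (kernel of ∂_k) / (image of ∂_{k+1}):

  H_0: rank C_0 − rank ∂_1 = 4 − 3 = 1, and the invariant factors of ∂_1 are all 1, so H_0 ≅ Z.
  H_1: rank ker ∂_1 − rank ∂_2 = (4 − 3) − 0 = 1, and there is no ∂_2, so H_1 ≅ Z.

As a check, the Euler characteristic is 4 − 4 = 0, which agrees with 1 − 1 = 0.

H_0 = Z,  H_1 = Z.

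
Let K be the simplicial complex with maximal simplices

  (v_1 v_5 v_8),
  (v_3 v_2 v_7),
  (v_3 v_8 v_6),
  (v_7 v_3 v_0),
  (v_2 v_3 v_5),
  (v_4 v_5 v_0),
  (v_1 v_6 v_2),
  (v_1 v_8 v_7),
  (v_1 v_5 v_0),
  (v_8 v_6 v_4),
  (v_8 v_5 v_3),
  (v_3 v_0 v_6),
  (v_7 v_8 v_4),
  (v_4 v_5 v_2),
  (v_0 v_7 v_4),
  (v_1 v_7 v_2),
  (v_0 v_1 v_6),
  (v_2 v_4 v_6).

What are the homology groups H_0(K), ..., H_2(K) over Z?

H_0 = Z,  H_1 = Z^2,  H_2 = Z.

Order the vertices as v_0 < v_1 < v_2 < v_3 < v_4 < v_5 < v_6 < v_7 < v_8. Listing each simplex with vertices in this order, K has dimension 2 with simplices:

  0-simplices (9): [v_0], [v_1], [v_2], [v_3], [v_4], [v_5], [v_6], [v_7], [v_8]
  1-simplices (27): (27 of them)
  2-simplices (18): (18 of them)

so the chain groups are C_0 ≅ Z^9, C_1 ≅ Z^27, C_2 ≅ Z^18.

∂_1: C_1 → C_0 is given by ∂[p,q] = [q] − [p].
The 9×27 boundary matrix has rank 8 and Smith normal form diag(1,1,1,1,1,1,1,1).

∂_2: C_2 → C_1 acts by ∂[p,q,r] = [q,r] − [p,r] + [p,q]. For instance
  ∂[v_0,v_3,v_6] = [v_3,v_6] − [v_0,v_6] + [v_0,v_3],
  ∂[v_0,v_3,v_7] = [v_3,v_7] − [v_0,v_7] + [v_0,v_3].
The resulting 27×18 matrix has rank 17, and its Smith normal form has invariant factors (1,1,1,1,1,1,1,1,1,1,1,1,1,1,1,1,1).

From H_k ≅ ker(∂_k) / im(∂_{k+1}) we obtain:

  H_0: rank C_0 − rank ∂_1 = 9 − 8 = 1, and the invariant factors of ∂_1 are all 1, so H_0 ≅ Z.
  H_1: rank ker ∂_1 − rank ∂_2 = (27 − 8) − 17 = 2, and the invariant factors of ∂_2 are all 1, so H_1 ≅ Z^2.
  H_2: rank ker ∂_2 − rank ∂_3 = (18 − 17) − 0 = 1, and there is no ∂_3, so H_2 ≅ Z.

As a check, the Euler characteristic is 9 − 27 + 18 = 0, which agrees with 1 − 2 + 1 = 0.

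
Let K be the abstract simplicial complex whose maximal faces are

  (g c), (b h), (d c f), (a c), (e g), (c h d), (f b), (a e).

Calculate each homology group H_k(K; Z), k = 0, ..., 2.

H_0 ≅ Z,  H_1 ≅ Z^2,  H_2 = 0.

We work with the vertex ordering a < b < c < d < e < f < g < h. The simplices of K, each written with vertices in increasing order, are:

  0-simplices (8): a, b, c, d, e, f, g, h
  1-simplices (11): ac, ae, bf, bh, cd, cf, cg, ch, df, dh, eg
  2-simplices (2): cdf, cdh

giving chain groups C_0 ≅ Z^8, C_1 ≅ Z^11, C_2 ≅ Z^2.

The boundary map ∂_1: C_1 → C_0 sends each edge [p,q] (with p < q) to q − p.
As a 8×11 matrix over Z this has rank 7, with invariant factors (1,1,1,1,1,1,1).

Boundary ∂_2: C_2 → C_1 sends each 2-simplex [p,q,r] to [q,r] − [p,r] + [p,q]. For instance
  ∂cdh = dh − ch + cd,
  ∂cdf = df − cf + cd.
The 11×2 boundary matrix has rank 2 and Smith normal form diag(1,1).

Computing H_k = (kernel of ∂_k) / (image of ∂_{k+1}):

  H_0: rank C_0 − rank ∂_1 = 8 − 7 = 1, and the invariant factors of ∂_1 are all 1, so H_0 ≅ Z.
  H_1: rank ker ∂_1 − rank ∂_2 = (11 − 7) − 2 = 2, and the invariant factors of ∂_2 are all 1, so H_1 ≅ Z^2.
  H_2: rank ker ∂_2 − rank ∂_3 = (2 − 2) − 0 = 0, and there is no ∂_3, so H_2 ≅ 0.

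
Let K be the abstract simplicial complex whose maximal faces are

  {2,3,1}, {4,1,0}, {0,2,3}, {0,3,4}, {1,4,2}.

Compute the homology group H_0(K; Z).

H_0 ≅ Z.

Fix the vertex order 0 < 1 < 2 < 3 < 4 and write every simplex with vertices in increasing order. Then dim K = 2 and the simplices of K are:

  0-simplices (5): [0], [1], [2], [3], [4]
  1-simplices (10): [0,1], [0,2], [0,3], [0,4], [1,2], [1,3], [1,4], [2,3], [2,4], [3,4]
  2-simplices (5): [0,1,4], [0,2,3], [0,3,4], [1,2,3], [1,2,4]

so the chain groups are C_0 ≅ Z^5, C_1 ≅ Z^10, C_2 ≅ Z^5.

∂_1: C_1 → C_0 sends each edge [p,q] (with p < q) to q − p. For instance
  ∂[1,3] = [3] − [1].
The 5×10 boundary matrix has rank 4 and Smith normal form diag(1,1,1,1).

The boundary map ∂_2: C_2 → C_1 sends each 2-simplex [p,q,r] to [q,r] − [p,r] + [p,q]. For instance
  ∂[0,3,4] = [3,4] − [0,4] + [0,3],
  ∂[1,2,3] = [2,3] − [1,3] + [1,2].
The 10×5 boundary matrix has rank 5 and Smith normal form diag(1,1,1,1,1).

Reading off H_k = ker ∂_k / im ∂_{k+1}:

  H_0: rank C_0 − rank ∂_1 = 5 − 4 = 1, and the invariant factors of ∂_1 are all 1, so H_0 = Z.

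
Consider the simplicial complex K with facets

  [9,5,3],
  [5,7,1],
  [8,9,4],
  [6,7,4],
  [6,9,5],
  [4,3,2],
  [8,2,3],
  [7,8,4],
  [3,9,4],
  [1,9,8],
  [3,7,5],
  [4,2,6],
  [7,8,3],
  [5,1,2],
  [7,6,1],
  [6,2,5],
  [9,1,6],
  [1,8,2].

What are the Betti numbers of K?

Order the vertices as 1 < 2 < 3 < 4 < 5 < 6 < 7 < 8 < 9. Listing each simplex with vertices in this order, K has dimension 2 with simplices:

  0-simplices (9): [1], [2], [3], [4], [5], [6], [7], [8], [9]
  1-simplices (27): (27 of them)
  2-simplices (18): [1,2,5], [1,2,8], [1,5,7], [1,6,7], [1,6,9], [1,8,9], [2,3,4], [2,3,8], [2,4,6], [2,5,6], [3,4,9], [3,5,7], [3,5,9], [3,7,8], [4,6,7], [4,7,8], [4,8,9], [5,6,9]

giving chain groups C_0 ≅ Z^9, C_1 ≅ Z^27, C_2 ≅ Z^18.

The boundary map ∂_1: C_1 → C_0 is given by ∂[p,q] = [q] − [p]. For instance
  ∂[3,4] = [4] − [3].
As a 9×27 matrix over Z this has rank 8, with invariant factors (1,1,1,1,1,1,1,1).

Boundary ∂_2: C_2 → C_1 sends each 2-simplex [p,q,r] to [q,r] − [p,r] + [p,q]. For instance
  ∂[2,3,8] = [3,8] − [2,8] + [2,3],
  ∂[1,8,9] = [8,9] − [1,9] + [1,8].
This gives a 27×18 integer matrix of rank 18; reducing to Smith normal form yields diagonal entries (1,1,1,1,1,1,1,1,1,1,1,1,1,1,1,1,1,2).

Computing H_k = (kernel of ∂_k) / (image of ∂_{k+1}):

  H_0: rank C_0 − rank ∂_1 = 9 − 8 = 1, and the invariant factors of ∂_1 are all 1, so H_0 = Z.
  H_1: rank ker ∂_1 − rank ∂_2 = (27 − 8) − 18 = 1, and ∂_2 has invariant factor 2 > 1, so H_1 = Z × Z/2.
  H_2: rank ker ∂_2 − rank ∂_3 = (18 − 18) − 0 = 0, and there is no ∂_3, so H_2 = 0.

As a check, the Euler characteristic is 9 − 27 + 18 = 0, which agrees with 1 − 1 + 0 = 0.
(K is a triangulation of the Klein bottle.)

Hence the Betti numbers are b_0 = 1, b_1 = 1, b_2 = 0.

b_0 = 1, b_1 = 1, b_2 = 0.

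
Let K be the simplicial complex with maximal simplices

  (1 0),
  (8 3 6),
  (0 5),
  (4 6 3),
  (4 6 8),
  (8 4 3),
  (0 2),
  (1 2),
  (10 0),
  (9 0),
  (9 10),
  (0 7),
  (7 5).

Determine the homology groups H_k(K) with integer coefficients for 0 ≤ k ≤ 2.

H_0 ≅ Z^2,  H_1 ≅ Z^3,  H_2 ≅ Z.

K has 11 vertices, 15 edges, 4 triangles.
rank ∂_0 = 0, rank ∂_1 = 9 ⇒ b_0 = 11 − 0 − 9 = 2; all invariant factors of ∂_1 are 1 so no torsion. So H_0 = Z^2.
rank ∂_1 = 9, rank ∂_2 = 3 ⇒ b_1 = 15 − 9 − 3 = 3; all invariant factors of ∂_2 are 1 so no torsion. So H_1 = Z^3.
rank ∂_2 = 3, rank ∂_3 = 0 ⇒ b_2 = 4 − 3 − 0 = 1. So H_2 = Z.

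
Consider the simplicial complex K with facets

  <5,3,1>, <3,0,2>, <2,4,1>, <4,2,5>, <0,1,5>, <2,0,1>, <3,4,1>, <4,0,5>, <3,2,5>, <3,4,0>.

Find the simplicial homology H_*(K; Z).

H_0 ≅ Z,  H_1 ≅ Z/2Z,  H_2 = 0.

We work with the vertex ordering 0 < 1 < 2 < 3 < 4 < 5. The simplices of K, each written with vertices in increasing order, are:

  0-simplices (6): [0], [1], [2], [3], [4], [5]
  1-simplices (15): [0,1], [0,2], [0,3], [0,4], [0,5], [1,2], [1,3], [1,4], [1,5], [2,3], [2,4], [2,5], [3,4], [3,5], [4,5]
  2-simplices (10): [0,1,2], [0,1,5], [0,2,3], [0,3,4], [0,4,5], [1,2,4], [1,3,4], [1,3,5], [2,3,5], [2,4,5]

so the chain groups are C_0 ≅ Z^6, C_1 ≅ Z^15, C_2 ≅ Z^10.

∂_1: C_1 → C_0 is given by ∂[p,q] = [q] − [p]. For instance
  ∂[2,5] = [5] − [2].
The resulting 6×15 matrix has rank 5, and its Smith normal form has invariant factors (1,1,1,1,1).

The boundary map ∂_2: C_2 → C_1 maps a triangle to the signed sum of its edges. For instance
  ∂[2,4,5] = [4,5] − [2,5] + [2,4],
  ∂[0,4,5] = [4,5] − [0,5] + [0,4].
This gives a 15×10 integer matrix of rank 10; reducing to Smith normal form yields diagonal entries (1,1,1,1,1,1,1,1,1,2).

From H_k ≅ ker(∂_k) / im(∂_{k+1}) we obtain:

  H_0: rank C_0 − rank ∂_1 = 6 − 5 = 1, and the invariant factors of ∂_1 are all 1, so H_0 ≅ Z.
  H_1: rank ker ∂_1 − rank ∂_2 = (15 − 5) − 10 = 0, and ∂_2 has invariant factor 2 > 1, so H_1 ≅ Z/2Z.
  H_2: rank ker ∂_2 − rank ∂_3 = (10 − 10) − 0 = 0, and there is no ∂_3, so H_2 ≅ 0.

(K is a triangulation of the real projective plane RP^2.)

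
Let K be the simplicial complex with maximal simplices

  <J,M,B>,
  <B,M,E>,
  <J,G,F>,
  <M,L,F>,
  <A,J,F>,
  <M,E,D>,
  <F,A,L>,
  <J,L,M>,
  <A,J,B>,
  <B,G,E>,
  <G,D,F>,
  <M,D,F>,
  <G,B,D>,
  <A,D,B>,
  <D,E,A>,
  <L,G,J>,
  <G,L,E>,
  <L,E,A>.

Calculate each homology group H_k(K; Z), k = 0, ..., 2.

Fix the vertex order A < B < D < E < F < G < J < L < M and write every simplex with vertices in increasing order. Then dim K = 2 and the simplices of K are:

  0-simplices (9): A, B, D, E, F, G, J, L, M
  1-simplices (27): AB, AD, AE, AF, AJ, AL, BD, BE, BG, BJ, BM, DE, DF, DG, DM, EG, EL, EM, FG, FJ, FL, FM, GJ, GL, JL, JM, LM
  2-simplices (18): ABD, ABJ, ADE, AEL, AFJ, AFL, BDG, BEG, BEM, BJM, DEM, DFG, DFM, EGL, FGJ, FLM, GJL, JLM

giving chain groups C_0 ≅ Z^9, C_1 ≅ Z^27, C_2 ≅ Z^18.

∂_1: C_1 → C_0 maps an edge to its endpoints' difference, ∂[p,q] = q − p. For instance
  ∂AJ = J − A.
As a 9×27 matrix over Z this has rank 8, with invariant factors (1,1,1,1,1,1,1,1).

The boundary map ∂_2: C_2 → C_1 maps a triangle to the signed sum of its edges. For instance
  ∂DFM = FM − DM + DF,
  ∂DFG = FG − DG + DF.
The resulting 27×18 matrix has rank 18, and its Smith normal form has invariant factors (1,1,1,1,1,1,1,1,1,1,1,1,1,1,1,1,1,2).

Now H_k = ker ∂_k / im ∂_{k+1}, so:

  H_0: rank C_0 − rank ∂_1 = 9 − 8 = 1, and the invariant factors of ∂_1 are all 1, so H_0 = Z.
  H_1: rank ker ∂_1 − rank ∂_2 = (27 − 8) − 18 = 1, and ∂_2 has invariant factor 2 > 1, so H_1 = Z ⊕ Z_2.
  H_2: rank ker ∂_2 − rank ∂_3 = (18 − 18) − 0 = 0, and there is no ∂_3, so H_2 = 0.

(K is a triangulation of the Klein bottle.)

H_0 = Z,  H_1 = Z ⊕ Z_2,  H_2 = 0.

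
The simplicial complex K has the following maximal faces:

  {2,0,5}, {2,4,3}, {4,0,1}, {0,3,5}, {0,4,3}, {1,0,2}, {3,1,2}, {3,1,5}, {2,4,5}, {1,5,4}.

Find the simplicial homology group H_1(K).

H_1 ≅ Z/2.

K has 6 vertices, 15 edges, 10 triangles.
rank ∂_1 = 5, rank ∂_2 = 10 ⇒ b_1 = 15 − 5 − 10 = 0; ∂_2 has invariant factor(s) [2] giving torsion. So H_1 ≅ Z/2.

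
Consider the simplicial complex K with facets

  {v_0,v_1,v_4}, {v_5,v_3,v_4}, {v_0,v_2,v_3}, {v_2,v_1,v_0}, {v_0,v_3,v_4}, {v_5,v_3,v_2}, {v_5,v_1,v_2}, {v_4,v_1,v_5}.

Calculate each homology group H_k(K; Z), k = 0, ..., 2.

We work with the vertex ordering v_0 < v_1 < v_2 < v_3 < v_4 < v_5. The simplices of K, each written with vertices in increasing order, are:

  0-simplices (6): [v_0], [v_1], [v_2], [v_3], [v_4], [v_5]
  1-simplices (12): [v_0,v_1], [v_0,v_2], [v_0,v_3], [v_0,v_4], [v_1,v_2], [v_1,v_4], [v_1,v_5], [v_2,v_3], [v_2,v_5], [v_3,v_4], [v_3,v_5], [v_4,v_5]
  2-simplices (8): [v_0,v_1,v_2], [v_0,v_1,v_4], [v_0,v_2,v_3], [v_0,v_3,v_4], [v_1,v_2,v_5], [v_1,v_4,v_5], [v_2,v_3,v_5], [v_3,v_4,v_5]

Hence C_0 ≅ Z^6, C_1 ≅ Z^12, C_2 ≅ Z^8.

The boundary map ∂_1: C_1 → C_0 is given by ∂[p,q] = [q] − [p]. For instance
  ∂[v_0,v_2] = [v_2] − [v_0].
The 6×12 boundary matrix has rank 5 and Smith normal form diag(1,1,1,1,1).

The boundary map ∂_2: C_2 → C_1 maps a triangle to the signed sum of its edges. For instance
  ∂[v_0,v_2,v_3] = [v_2,v_3] − [v_0,v_3] + [v_0,v_2],
  ∂[v_3,v_4,v_5] = [v_4,v_5] − [v_3,v_5] + [v_3,v_4].
The 12×8 boundary matrix has rank 7 and Smith normal form diag(1,1,1,1,1,1,1).

Computing H_k = (kernel of ∂_k) / (image of ∂_{k+1}):

  H_0: rank C_0 − rank ∂_1 = 6 − 5 = 1, and the invariant factors of ∂_1 are all 1, so H_0 = Z.
  H_1: rank ker ∂_1 − rank ∂_2 = (12 − 5) − 7 = 0, and the invariant factors of ∂_2 are all 1, so H_1 = 0.
  H_2: rank ker ∂_2 − rank ∂_3 = (8 − 7) − 0 = 1, and there is no ∂_3, so H_2 = Z.

As a check, the Euler characteristic is 6 − 12 + 8 = 2, which agrees with 1 − 0 + 1 = 2.

H_0 ≅ Z,  H_1 = 0,  H_2 ≅ Z.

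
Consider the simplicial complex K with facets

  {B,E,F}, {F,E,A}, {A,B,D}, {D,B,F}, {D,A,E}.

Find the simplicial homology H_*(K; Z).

Take the total order A < B < D < E < F on the vertex set. Then K (dimension 2) consists of the simplices:

  0-simplices (5): A, B, D, E, F
  1-simplices (10): AB, AD, AE, AF, BD, BE, BF, DE, DF, EF
  2-simplices (5): ABD, ADE, AEF, BDF, BEF

giving chain groups C_0 ≅ Z^5, C_1 ≅ Z^10, C_2 ≅ Z^5.

∂_1: C_1 → C_0 is given by ∂[p,q] = [q] − [p]. For instance
  ∂DE = E − D.
This gives a 5×10 integer matrix of rank 4; reducing to Smith normal form yields diagonal entries (1,1,1,1).

∂_2: C_2 → C_1 sends each 2-simplex [p,q,r] to [q,r] − [p,r] + [p,q]. For instance
  ∂BDF = DF − BF + BD,
  ∂ABD = BD − AD + AB.
The resulting 10×5 matrix has rank 5, and its Smith normal form has invariant factors (1,1,1,1,1).

Reading off H_k = ker ∂_k / im ∂_{k+1}:

  H_0: rank C_0 − rank ∂_1 = 5 − 4 = 1, and the invariant factors of ∂_1 are all 1, so H_0 ≅ Z.
  H_1: rank ker ∂_1 − rank ∂_2 = (10 − 4) − 5 = 1, and the invariant factors of ∂_2 are all 1, so H_1 ≅ Z.
  H_2: rank ker ∂_2 − rank ∂_3 = (5 − 5) − 0 = 0, and there is no ∂_3, so H_2 ≅ 0.

H_0 = Z,  H_1 = Z,  H_2 = 0.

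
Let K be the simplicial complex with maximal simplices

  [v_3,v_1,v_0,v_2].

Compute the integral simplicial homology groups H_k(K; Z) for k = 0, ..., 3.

H_0 = Z,  H_1 = 0,  H_2 = 0,  H_3 = 0.

Order the vertices as v_0 < v_1 < v_2 < v_3. Listing each simplex with vertices in this order, K has dimension 3 with simplices:

  0-simplices (4): [v_0], [v_1], [v_2], [v_3]
  1-simplices (6): [v_0,v_1], [v_0,v_2], [v_0,v_3], [v_1,v_2], [v_1,v_3], [v_2,v_3]
  2-simplices (4): [v_0,v_1,v_2], [v_0,v_1,v_3], [v_0,v_2,v_3], [v_1,v_2,v_3]
  3-simplices (1): [v_0,v_1,v_2,v_3]

Hence C_0 ≅ Z^4, C_1 ≅ Z^6, C_2 ≅ Z^4, C_3 ≅ Z^1.

∂_1: C_1 → C_0 is given by ∂[p,q] = [q] − [p]. For instance
  ∂[v_1,v_2] = [v_2] − [v_1].
As a 4×6 matrix over Z this has rank 3, with invariant factors (1,1,1).

∂_2: C_2 → C_1 maps a triangle to the signed sum of its edges. For instance
  ∂[v_1,v_2,v_3] = [v_2,v_3] − [v_1,v_3] + [v_1,v_2],
  ∂[v_0,v_1,v_2] = [v_1,v_2] − [v_0,v_2] + [v_0,v_1].
As a 6×4 matrix over Z this has rank 3, with invariant factors (1,1,1).

The boundary map ∂_3: C_3 → C_2 sends each 3-simplex σ to the alternating sum Σ_i (−1)^i (σ with its i-th vertex removed). For instance
  ∂[v_0,v_1,v_2,v_3] = [v_1,v_2,v_3] − [v_0,v_2,v_3] + [v_0,v_1,v_3] − [v_0,v_1,v_2].
This gives a 4×1 integer matrix of rank 1; reducing to Smith normal form yields diagonal entries (1).

From H_k ≅ ker(∂_k) / im(∂_{k+1}) we obtain:

  H_0: rank C_0 − rank ∂_1 = 4 − 3 = 1, and the invariant factors of ∂_1 are all 1, so H_0 ≅ Z.
  H_1: rank ker ∂_1 − rank ∂_2 = (6 − 3) − 3 = 0, and the invariant factors of ∂_2 are all 1, so H_1 ≅ 0.
  H_2: rank ker ∂_2 − rank ∂_3 = (4 − 3) − 1 = 0, and the invariant factors of ∂_3 are all 1, so H_2 ≅ 0.
  H_3: rank ker ∂_3 − rank ∂_4 = (1 − 1) − 0 = 0, and there is no ∂_4, so H_3 ≅ 0.

As a check, the Euler characteristic is 4 − 6 + 4 − 1 = 1, which agrees with 1 − 0 + 0 − 0 = 1.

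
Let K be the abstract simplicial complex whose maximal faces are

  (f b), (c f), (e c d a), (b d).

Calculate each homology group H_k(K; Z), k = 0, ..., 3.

H_0 = Z,  H_1 = Z,  H_2 = 0,  H_3 = 0.

Take the total order a < b < c < d < e < f on the vertex set. Then K (dimension 3) consists of the simplices:

  0-simplices (6): a, b, c, d, e, f
  1-simplices (9): ac, ad, ae, bd, bf, cd, ce, cf, de
  2-simplices (4): acd, ace, ade, cde
  3-simplices (1): acde

so the chain groups are C_0 ≅ Z^6, C_1 ≅ Z^9, C_2 ≅ Z^4, C_3 ≅ Z^1.

Boundary ∂_1: C_1 → C_0 sends each edge [p,q] (with p < q) to q − p.
As a 6×9 matrix over Z this has rank 5, with invariant factors (1,1,1,1,1).

∂_2: C_2 → C_1 maps a triangle to the signed sum of its edges. For instance
  ∂acd = cd − ad + ac,
  ∂ade = de − ae + ad.
As a 9×4 matrix over Z this has rank 3, with invariant factors (1,1,1).

Boundary ∂_3: C_3 → C_2 sends each 3-simplex σ to the alternating sum Σ_i (−1)^i (σ with its i-th vertex removed). For instance
  ∂acde = cde − ade + ace − acd.
As a 4×1 matrix over Z this has rank 1, with invariant factors (1).

From H_k ≅ ker(∂_k) / im(∂_{k+1}) we obtain:

  H_0: rank C_0 − rank ∂_1 = 6 − 5 = 1, and the invariant factors of ∂_1 are all 1, so H_0 = Z.
  H_1: rank ker ∂_1 − rank ∂_2 = (9 − 5) − 3 = 1, and the invariant factors of ∂_2 are all 1, so H_1 = Z.
  H_2: rank ker ∂_2 − rank ∂_3 = (4 − 3) − 1 = 0, and the invariant factors of ∂_3 are all 1, so H_2 = 0.
  H_3: rank ker ∂_3 − rank ∂_4 = (1 − 1) − 0 = 0, and there is no ∂_4, so H_3 = 0.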